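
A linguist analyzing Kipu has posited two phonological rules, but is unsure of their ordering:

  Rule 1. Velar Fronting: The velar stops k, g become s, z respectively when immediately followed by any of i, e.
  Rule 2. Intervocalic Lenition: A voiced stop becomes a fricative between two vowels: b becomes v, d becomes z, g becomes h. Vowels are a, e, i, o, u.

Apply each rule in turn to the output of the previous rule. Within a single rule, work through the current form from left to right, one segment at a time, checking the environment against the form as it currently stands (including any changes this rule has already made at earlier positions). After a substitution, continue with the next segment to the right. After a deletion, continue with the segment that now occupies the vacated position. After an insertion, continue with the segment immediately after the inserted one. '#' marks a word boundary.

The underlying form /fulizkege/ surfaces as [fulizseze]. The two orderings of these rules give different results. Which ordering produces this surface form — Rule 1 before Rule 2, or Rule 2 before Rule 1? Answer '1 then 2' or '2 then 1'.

1 then 2

Order 1 then 2:
  1 Velar Fronting: [fulizkege] → [fulizseze]
  2 Intervocalic Lenition: no change — [fulizseze]
  result: [fulizseze]
Order 2 then 1:
  2 Intervocalic Lenition: [fulizkege] → [fulizkehe]
  1 Velar Fronting: [fulizkehe] → [fulizsehe]
  result: [fulizsehe]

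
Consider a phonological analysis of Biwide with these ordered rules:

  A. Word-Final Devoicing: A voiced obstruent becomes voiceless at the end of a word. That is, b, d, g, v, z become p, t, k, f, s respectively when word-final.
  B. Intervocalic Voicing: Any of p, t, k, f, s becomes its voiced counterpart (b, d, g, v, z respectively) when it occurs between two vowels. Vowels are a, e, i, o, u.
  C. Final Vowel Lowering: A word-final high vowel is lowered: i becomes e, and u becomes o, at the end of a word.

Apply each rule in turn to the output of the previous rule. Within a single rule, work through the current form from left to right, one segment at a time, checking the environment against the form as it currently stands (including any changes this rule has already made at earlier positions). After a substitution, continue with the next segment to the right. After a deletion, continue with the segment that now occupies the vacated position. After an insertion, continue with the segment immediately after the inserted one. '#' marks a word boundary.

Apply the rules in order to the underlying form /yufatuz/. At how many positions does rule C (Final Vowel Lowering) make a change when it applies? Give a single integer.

A Word-Final Devoicing: [yufatuz] → [yufatus]
B Intervocalic Voicing: [yufatus] → [yuvadus]
C Final Vowel Lowering: no change — [yuvadus]
Rule C changed 0 position(s).

0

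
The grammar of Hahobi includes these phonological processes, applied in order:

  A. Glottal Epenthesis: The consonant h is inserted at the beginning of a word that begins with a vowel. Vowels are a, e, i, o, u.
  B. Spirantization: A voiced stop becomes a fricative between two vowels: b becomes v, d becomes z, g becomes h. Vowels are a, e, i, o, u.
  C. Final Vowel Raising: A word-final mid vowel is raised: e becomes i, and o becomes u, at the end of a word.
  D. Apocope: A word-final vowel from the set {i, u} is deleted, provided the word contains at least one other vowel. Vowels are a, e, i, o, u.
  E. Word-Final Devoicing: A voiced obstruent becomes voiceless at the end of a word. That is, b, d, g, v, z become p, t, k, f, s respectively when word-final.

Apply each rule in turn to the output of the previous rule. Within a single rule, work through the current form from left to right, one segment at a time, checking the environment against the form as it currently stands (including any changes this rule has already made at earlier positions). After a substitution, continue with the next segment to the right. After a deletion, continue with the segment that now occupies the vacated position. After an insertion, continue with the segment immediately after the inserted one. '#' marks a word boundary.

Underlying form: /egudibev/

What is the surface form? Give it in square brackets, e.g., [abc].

A Glottal Epenthesis: [egudibev] → [hegudibev]
B Spirantization: [hegudibev] → [hehuzivev]
C Final Vowel Raising: no change — [hehuzivev]
D Apocope: no change — [hehuzivev]
E Word-Final Devoicing: [hehuzivev] → [hehuzivef]

[hehuzivef]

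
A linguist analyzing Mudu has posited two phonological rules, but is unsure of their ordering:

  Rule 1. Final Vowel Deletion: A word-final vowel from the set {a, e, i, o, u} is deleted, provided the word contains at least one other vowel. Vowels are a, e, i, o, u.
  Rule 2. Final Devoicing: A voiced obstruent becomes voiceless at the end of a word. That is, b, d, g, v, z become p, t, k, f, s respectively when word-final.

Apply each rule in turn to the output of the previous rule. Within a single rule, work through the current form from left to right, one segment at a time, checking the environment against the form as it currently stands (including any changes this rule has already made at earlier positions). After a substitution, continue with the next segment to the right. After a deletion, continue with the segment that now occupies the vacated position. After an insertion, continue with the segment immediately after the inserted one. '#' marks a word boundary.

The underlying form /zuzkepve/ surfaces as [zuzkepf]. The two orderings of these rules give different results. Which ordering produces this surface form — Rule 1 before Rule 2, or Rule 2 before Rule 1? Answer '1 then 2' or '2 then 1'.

1 then 2

Order 1 then 2:
  1 Final Vowel Deletion: [zuzkepve] → [zuzkepv]
  2 Final Devoicing: [zuzkepv] → [zuzkepf]
  result: [zuzkepf]
Order 2 then 1:
  2 Final Devoicing: no change — [zuzkepve]
  1 Final Vowel Deletion: [zuzkepve] → [zuzkepv]
  result: [zuzkepv]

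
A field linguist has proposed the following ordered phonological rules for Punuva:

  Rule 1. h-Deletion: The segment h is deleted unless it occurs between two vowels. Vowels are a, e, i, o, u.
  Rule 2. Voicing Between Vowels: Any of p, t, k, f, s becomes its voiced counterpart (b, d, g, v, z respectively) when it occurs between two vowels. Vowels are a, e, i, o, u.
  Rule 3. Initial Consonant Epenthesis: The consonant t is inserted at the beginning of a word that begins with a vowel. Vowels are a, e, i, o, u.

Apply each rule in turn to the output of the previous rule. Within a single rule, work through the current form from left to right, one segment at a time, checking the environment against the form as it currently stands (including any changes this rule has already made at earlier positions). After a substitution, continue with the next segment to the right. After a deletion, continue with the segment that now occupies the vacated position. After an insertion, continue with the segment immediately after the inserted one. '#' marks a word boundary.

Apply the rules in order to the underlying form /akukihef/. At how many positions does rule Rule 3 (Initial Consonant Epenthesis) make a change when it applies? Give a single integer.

Rule 1 h-Deletion: no change — [akukihef]
Rule 2 Voicing Between Vowels: [akukihef] → [agugihef]
Rule 3 Initial Consonant Epenthesis: [agugihef] → [tagugihef]
Rule Rule 3 changed 1 position(s).

1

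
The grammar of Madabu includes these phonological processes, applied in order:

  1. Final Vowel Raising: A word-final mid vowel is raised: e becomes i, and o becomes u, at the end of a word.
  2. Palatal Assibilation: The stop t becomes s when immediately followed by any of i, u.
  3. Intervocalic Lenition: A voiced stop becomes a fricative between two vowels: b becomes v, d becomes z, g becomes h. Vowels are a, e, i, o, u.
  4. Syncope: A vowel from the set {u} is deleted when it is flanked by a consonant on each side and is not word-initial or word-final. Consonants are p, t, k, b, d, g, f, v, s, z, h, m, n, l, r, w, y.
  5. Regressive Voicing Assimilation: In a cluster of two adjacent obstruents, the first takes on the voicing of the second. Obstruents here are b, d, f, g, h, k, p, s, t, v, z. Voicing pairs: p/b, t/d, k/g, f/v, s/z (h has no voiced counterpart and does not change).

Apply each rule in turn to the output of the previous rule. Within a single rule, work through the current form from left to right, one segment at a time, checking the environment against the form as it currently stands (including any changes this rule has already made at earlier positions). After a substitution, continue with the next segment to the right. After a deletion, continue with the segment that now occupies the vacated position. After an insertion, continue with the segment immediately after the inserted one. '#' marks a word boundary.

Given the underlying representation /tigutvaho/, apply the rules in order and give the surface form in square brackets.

1 Final Vowel Raising: [tigutvaho] → [tigutvahu]
2 Palatal Assibilation: [tigutvahu] → [sigutvahu]
3 Intervocalic Lenition: [sigutvahu] → [sihutvahu]
4 Syncope: [sihutvahu] → [sihtvahu]
5 Regressive Voicing Assimilation: [sihtvahu] → [sihdvahu]

[sihdvahu]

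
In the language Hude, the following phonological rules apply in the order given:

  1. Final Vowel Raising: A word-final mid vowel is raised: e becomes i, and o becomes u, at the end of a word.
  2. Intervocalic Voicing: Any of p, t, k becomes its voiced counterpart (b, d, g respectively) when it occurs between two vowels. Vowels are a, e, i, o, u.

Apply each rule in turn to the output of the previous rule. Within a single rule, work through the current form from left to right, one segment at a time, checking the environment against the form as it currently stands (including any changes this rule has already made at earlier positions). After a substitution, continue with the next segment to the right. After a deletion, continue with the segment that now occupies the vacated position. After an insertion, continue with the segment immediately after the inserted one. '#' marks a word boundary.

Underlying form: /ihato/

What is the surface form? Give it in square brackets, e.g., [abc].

[ihadu]

1 Final Vowel Raising: [ihato] → [ihatu]
2 Intervocalic Voicing: [ihatu] → [ihadu]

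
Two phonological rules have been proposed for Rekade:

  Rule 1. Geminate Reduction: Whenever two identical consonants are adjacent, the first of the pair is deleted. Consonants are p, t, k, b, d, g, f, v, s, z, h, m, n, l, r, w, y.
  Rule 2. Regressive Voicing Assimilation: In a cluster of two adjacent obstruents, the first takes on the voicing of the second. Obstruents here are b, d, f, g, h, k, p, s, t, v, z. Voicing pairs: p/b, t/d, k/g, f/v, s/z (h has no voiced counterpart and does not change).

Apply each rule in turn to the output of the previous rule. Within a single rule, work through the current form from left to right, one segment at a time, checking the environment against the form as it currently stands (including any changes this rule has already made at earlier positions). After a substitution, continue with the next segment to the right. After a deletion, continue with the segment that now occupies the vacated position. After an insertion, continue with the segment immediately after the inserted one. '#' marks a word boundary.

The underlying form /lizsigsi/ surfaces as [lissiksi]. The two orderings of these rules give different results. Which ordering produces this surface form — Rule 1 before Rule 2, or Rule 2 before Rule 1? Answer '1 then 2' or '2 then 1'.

1 then 2

Order 1 then 2:
  1 Geminate Reduction: no change — [lizsigsi]
  2 Regressive Voicing Assimilation: [lizsigsi] → [lissiksi]
  result: [lissiksi]
Order 2 then 1:
  2 Regressive Voicing Assimilation: [lizsigsi] → [lissiksi]
  1 Geminate Reduction: [lissiksi] → [lisiksi]
  result: [lisiksi]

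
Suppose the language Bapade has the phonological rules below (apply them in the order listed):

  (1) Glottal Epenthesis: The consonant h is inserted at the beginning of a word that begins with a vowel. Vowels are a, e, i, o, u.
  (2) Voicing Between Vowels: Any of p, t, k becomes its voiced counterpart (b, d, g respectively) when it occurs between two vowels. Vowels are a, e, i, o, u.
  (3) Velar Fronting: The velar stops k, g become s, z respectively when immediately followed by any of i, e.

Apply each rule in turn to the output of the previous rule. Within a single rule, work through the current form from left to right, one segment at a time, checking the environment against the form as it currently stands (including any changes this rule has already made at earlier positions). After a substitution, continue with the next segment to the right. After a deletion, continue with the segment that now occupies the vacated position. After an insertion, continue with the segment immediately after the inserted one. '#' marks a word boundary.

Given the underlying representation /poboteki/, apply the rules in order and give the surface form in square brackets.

(1) Glottal Epenthesis: no change — [poboteki]
(2) Voicing Between Vowels: [poboteki] → [pobodegi]
(3) Velar Fronting: [pobodegi] → [pobodezi]

[pobodezi]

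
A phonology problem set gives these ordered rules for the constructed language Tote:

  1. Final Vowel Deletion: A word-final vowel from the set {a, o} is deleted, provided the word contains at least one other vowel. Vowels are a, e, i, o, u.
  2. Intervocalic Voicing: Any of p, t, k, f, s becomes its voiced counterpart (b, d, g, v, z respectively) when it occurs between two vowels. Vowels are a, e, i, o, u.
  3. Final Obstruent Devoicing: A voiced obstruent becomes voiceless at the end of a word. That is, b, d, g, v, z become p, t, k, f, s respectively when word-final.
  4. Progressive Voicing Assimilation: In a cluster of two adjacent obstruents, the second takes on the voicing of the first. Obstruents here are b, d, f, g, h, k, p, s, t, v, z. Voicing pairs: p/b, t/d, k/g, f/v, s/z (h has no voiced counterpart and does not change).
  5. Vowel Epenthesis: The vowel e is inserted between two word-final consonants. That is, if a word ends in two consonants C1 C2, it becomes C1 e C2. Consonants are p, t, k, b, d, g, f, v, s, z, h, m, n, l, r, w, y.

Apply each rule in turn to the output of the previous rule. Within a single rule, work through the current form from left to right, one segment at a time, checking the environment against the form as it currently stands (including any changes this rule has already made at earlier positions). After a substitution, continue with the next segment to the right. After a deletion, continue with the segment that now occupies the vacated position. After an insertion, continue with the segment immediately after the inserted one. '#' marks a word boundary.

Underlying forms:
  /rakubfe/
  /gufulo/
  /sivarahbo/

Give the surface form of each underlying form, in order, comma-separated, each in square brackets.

/rakubfe/:
  1 Final Vowel Deletion: no change — [rakubfe]
  2 Intervocalic Voicing: [rakubfe] → [ragubfe]
  3 Final Obstruent Devoicing: no change — [ragubfe]
  4 Progressive Voicing Assimilation: [ragubfe] → [ragubve]
  5 Vowel Epenthesis: no change — [ragubve]
/gufulo/:
  1 Final Vowel Deletion: [gufulo] → [guful]
  2 Intervocalic Voicing: [guful] → [guvul]
  3 Final Obstruent Devoicing: no change — [guvul]
  4 Progressive Voicing Assimilation: no change — [guvul]
  5 Vowel Epenthesis: no change — [guvul]
/sivarahbo/:
  1 Final Vowel Deletion: [sivarahbo] → [sivarahb]
  2 Intervocalic Voicing: no change — [sivarahb]
  3 Final Obstruent Devoicing: [sivarahb] → [sivarahp]
  4 Progressive Voicing Assimilation: no change — [sivarahp]
  5 Vowel Epenthesis: [sivarahp] → [sivarahep]

[ragubve], [guvul], [sivarahep]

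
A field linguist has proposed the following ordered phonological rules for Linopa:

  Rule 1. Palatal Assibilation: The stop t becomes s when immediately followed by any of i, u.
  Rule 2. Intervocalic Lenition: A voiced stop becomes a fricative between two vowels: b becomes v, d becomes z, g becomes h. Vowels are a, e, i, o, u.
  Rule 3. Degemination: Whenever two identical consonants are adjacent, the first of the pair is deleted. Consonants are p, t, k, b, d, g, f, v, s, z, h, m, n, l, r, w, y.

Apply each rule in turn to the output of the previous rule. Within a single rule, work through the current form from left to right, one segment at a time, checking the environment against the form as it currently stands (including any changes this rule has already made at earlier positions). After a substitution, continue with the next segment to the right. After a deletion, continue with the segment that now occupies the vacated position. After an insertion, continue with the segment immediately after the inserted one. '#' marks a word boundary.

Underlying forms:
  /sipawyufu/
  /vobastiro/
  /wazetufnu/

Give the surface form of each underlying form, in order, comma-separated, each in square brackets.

/sipawyufu/:
  Rule 1 Palatal Assibilation: no change — [sipawyufu]
  Rule 2 Intervocalic Lenition: no change — [sipawyufu]
  Rule 3 Degemination: no change — [sipawyufu]
/vobastiro/:
  Rule 1 Palatal Assibilation: [vobastiro] → [vobassiro]
  Rule 2 Intervocalic Lenition: [vobassiro] → [vovassiro]
  Rule 3 Degemination: [vovassiro] → [vovasiro]
/wazetufnu/:
  Rule 1 Palatal Assibilation: [wazetufnu] → [wazesufnu]
  Rule 2 Intervocalic Lenition: no change — [wazesufnu]
  Rule 3 Degemination: no change — [wazesufnu]

[sipawyufu], [vovasiro], [wazesufnu]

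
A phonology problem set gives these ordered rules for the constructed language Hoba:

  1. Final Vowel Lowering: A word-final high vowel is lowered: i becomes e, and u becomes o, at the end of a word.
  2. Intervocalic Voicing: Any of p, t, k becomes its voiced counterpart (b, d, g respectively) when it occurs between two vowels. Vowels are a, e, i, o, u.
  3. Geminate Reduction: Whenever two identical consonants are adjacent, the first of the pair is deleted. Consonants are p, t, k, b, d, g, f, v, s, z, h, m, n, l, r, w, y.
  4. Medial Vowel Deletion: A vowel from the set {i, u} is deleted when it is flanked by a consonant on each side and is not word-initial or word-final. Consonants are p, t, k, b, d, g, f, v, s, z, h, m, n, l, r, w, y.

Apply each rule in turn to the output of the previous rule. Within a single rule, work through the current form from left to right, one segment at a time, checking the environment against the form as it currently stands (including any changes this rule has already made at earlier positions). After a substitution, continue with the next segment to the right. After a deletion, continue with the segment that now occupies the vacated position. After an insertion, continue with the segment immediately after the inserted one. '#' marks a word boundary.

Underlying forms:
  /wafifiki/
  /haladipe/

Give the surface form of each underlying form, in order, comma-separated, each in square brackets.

[waffge], [haladbe]

/wafifiki/:
  1 Final Vowel Lowering: [wafifiki] → [wafifike]
  2 Intervocalic Voicing: [wafifike] → [wafifige]
  3 Geminate Reduction: no change — [wafifige]
  4 Medial Vowel Deletion: [wafifige] → [waffge]
/haladipe/:
  1 Final Vowel Lowering: no change — [haladipe]
  2 Intervocalic Voicing: [haladipe] → [haladibe]
  3 Geminate Reduction: no change — [haladibe]
  4 Medial Vowel Deletion: [haladibe] → [haladbe]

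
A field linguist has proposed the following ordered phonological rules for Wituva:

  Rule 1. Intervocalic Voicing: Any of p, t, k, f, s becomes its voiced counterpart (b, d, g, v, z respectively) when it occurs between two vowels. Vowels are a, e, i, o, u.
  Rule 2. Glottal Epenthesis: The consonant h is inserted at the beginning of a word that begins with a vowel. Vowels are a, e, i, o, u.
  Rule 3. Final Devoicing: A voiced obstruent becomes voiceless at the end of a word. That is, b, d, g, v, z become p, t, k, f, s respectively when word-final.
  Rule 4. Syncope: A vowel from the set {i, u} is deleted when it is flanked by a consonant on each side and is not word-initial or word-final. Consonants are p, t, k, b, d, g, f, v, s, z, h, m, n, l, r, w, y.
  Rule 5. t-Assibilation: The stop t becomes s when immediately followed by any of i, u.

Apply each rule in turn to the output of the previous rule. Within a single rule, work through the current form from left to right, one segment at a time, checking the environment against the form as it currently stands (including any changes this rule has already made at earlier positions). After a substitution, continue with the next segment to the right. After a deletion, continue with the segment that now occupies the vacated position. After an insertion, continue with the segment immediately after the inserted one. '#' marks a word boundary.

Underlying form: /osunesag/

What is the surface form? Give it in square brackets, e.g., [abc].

[hoznezak]

Rule 1 Intervocalic Voicing: [osunesag] → [ozunezag]
Rule 2 Glottal Epenthesis: [ozunezag] → [hozunezag]
Rule 3 Final Devoicing: [hozunezag] → [hozunezak]
Rule 4 Syncope: [hozunezak] → [hoznezak]
Rule 5 t-Assibilation: no change — [hoznezak]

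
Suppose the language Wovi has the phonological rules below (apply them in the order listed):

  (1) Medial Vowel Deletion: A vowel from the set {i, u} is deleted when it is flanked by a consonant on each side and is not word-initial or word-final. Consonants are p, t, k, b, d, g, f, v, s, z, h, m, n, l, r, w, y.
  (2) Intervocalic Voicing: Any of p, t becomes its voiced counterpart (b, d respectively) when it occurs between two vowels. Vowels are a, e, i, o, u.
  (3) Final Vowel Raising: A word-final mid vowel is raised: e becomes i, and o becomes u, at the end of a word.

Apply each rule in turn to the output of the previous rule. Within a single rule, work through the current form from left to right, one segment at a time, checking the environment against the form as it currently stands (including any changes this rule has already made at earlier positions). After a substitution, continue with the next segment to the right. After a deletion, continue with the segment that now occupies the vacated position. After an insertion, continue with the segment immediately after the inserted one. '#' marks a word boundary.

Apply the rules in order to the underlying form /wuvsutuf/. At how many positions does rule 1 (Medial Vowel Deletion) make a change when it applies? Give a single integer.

(1) Medial Vowel Deletion: [wuvsutuf] → [wvstf]
(2) Intervocalic Voicing: no change — [wvstf]
(3) Final Vowel Raising: no change — [wvstf]
Rule 1 changed 3 position(s).

3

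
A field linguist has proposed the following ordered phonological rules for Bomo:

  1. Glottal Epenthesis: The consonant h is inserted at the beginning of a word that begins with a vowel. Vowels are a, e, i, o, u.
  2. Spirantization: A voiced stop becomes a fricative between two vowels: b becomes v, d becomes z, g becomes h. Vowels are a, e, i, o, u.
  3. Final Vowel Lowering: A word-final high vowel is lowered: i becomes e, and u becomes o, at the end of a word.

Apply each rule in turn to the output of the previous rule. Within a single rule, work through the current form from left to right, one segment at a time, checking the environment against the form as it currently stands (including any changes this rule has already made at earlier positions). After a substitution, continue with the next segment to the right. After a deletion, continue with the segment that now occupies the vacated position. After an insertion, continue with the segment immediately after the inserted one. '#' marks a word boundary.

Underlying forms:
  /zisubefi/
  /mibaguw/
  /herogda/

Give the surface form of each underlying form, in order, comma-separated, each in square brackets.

[zisuvefe], [mivahuw], [herogda]

/zisubefi/:
  1 Glottal Epenthesis: no change — [zisubefi]
  2 Spirantization: [zisubefi] → [zisuvefi]
  3 Final Vowel Lowering: [zisuvefi] → [zisuvefe]
/mibaguw/:
  1 Glottal Epenthesis: no change — [mibaguw]
  2 Spirantization: [mibaguw] → [mivahuw]
  3 Final Vowel Lowering: no change — [mivahuw]
/herogda/:
  1 Glottal Epenthesis: no change — [herogda]
  2 Spirantization: no change — [herogda]
  3 Final Vowel Lowering: no change — [herogda]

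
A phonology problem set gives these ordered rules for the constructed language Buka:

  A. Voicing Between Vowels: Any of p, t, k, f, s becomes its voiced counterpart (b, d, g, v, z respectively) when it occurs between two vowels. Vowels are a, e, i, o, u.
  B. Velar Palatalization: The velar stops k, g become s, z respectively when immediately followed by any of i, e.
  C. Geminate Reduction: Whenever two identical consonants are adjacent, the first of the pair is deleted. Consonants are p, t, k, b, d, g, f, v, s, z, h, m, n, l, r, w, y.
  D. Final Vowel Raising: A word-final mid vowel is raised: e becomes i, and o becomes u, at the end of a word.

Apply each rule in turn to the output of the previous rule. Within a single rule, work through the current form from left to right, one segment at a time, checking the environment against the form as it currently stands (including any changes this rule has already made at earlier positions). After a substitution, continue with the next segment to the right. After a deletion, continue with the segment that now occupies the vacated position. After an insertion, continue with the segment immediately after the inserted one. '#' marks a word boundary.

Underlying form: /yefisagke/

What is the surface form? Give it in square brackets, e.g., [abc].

[yevizagsi]

A Voicing Between Vowels: [yefisagke] → [yevizagke]
B Velar Palatalization: [yevizagke] → [yevizagse]
C Geminate Reduction: no change — [yevizagse]
D Final Vowel Raising: [yevizagse] → [yevizagsi]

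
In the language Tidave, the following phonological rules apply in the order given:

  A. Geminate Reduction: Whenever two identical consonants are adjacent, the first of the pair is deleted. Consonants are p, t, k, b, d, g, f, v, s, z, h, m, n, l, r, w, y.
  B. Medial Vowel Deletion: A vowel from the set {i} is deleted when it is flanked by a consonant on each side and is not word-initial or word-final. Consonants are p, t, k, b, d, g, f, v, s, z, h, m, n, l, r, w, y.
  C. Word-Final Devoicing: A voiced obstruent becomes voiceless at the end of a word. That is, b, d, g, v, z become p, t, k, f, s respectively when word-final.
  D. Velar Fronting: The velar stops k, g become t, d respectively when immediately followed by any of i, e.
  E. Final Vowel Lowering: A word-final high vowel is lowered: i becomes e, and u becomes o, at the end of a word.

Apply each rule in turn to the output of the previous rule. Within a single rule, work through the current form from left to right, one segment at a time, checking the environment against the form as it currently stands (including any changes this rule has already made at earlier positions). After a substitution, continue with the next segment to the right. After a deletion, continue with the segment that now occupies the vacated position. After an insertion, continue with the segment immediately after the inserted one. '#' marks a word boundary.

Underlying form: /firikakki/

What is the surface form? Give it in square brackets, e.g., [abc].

[frkate]

A Geminate Reduction: [firikakki] → [firikaki]
B Medial Vowel Deletion: [firikaki] → [frkaki]
C Word-Final Devoicing: no change — [frkaki]
D Velar Fronting: [frkaki] → [frkati]
E Final Vowel Lowering: [frkati] → [frkate]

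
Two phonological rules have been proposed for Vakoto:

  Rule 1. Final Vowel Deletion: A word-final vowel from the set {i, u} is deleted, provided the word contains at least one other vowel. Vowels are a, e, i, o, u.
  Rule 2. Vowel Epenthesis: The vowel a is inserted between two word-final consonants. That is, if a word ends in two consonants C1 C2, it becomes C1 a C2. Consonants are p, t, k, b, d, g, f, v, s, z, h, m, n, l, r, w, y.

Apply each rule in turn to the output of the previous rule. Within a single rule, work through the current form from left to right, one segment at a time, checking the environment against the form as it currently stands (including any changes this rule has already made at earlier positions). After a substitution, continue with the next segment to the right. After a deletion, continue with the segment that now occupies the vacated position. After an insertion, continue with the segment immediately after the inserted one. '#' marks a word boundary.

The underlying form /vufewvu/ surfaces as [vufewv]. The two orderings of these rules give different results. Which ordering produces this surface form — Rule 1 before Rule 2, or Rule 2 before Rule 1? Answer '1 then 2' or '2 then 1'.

Order 1 then 2:
  1 Final Vowel Deletion: [vufewvu] → [vufewv]
  2 Vowel Epenthesis: [vufewv] → [vufewav]
  result: [vufewav]
Order 2 then 1:
  2 Vowel Epenthesis: no change — [vufewvu]
  1 Final Vowel Deletion: [vufewvu] → [vufewv]
  result: [vufewv]

2 then 1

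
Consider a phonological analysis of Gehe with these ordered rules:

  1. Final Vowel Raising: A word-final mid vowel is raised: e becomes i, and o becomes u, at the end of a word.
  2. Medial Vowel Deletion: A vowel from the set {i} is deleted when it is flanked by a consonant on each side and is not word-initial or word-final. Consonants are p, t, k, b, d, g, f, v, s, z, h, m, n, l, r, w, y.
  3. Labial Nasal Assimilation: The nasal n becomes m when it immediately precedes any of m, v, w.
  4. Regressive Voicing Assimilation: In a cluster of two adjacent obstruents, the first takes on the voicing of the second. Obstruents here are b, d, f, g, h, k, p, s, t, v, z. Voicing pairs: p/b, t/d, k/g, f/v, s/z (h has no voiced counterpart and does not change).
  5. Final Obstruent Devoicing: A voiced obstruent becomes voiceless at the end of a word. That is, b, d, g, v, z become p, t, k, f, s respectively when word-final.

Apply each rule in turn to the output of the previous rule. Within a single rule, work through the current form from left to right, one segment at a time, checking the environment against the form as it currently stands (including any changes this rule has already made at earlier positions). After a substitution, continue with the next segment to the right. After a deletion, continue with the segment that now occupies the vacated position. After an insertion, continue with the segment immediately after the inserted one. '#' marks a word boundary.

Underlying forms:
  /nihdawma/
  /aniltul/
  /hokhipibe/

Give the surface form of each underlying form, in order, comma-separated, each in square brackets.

[nhdawma], [anltul], [hokhbbi]

/nihdawma/:
  1 Final Vowel Raising: no change — [nihdawma]
  2 Medial Vowel Deletion: [nihdawma] → [nhdawma]
  3 Labial Nasal Assimilation: no change — [nhdawma]
  4 Regressive Voicing Assimilation: no change — [nhdawma]
  5 Final Obstruent Devoicing: no change — [nhdawma]
/aniltul/:
  1 Final Vowel Raising: no change — [aniltul]
  2 Medial Vowel Deletion: [aniltul] → [anltul]
  3 Labial Nasal Assimilation: no change — [anltul]
  4 Regressive Voicing Assimilation: no change — [anltul]
  5 Final Obstruent Devoicing: no change — [anltul]
/hokhipibe/:
  1 Final Vowel Raising: [hokhipibe] → [hokhipibi]
  2 Medial Vowel Deletion: [hokhipibi] → [hokhpbi]
  3 Labial Nasal Assimilation: no change — [hokhpbi]
  4 Regressive Voicing Assimilation: [hokhpbi] → [hokhbbi]
  5 Final Obstruent Devoicing: no change — [hokhbbi]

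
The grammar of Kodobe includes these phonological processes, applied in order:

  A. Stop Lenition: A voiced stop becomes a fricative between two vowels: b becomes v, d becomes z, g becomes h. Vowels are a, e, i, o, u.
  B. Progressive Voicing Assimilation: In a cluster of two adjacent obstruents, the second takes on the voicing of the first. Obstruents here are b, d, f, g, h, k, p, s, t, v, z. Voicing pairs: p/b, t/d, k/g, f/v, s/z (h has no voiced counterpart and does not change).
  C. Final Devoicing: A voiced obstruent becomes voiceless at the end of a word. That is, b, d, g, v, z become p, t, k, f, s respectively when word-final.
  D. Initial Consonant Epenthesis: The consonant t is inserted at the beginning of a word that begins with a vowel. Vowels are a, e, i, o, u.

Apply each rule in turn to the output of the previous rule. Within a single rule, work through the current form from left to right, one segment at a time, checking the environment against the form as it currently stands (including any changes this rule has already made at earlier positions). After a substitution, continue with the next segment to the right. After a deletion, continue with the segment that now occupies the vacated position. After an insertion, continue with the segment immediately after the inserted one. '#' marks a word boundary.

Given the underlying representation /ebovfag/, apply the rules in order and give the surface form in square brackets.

A Stop Lenition: [ebovfag] → [evovfag]
B Progressive Voicing Assimilation: [evovfag] → [evovvag]
C Final Devoicing: [evovvag] → [evovvak]
D Initial Consonant Epenthesis: [evovvak] → [tevovvak]

[tevovvak]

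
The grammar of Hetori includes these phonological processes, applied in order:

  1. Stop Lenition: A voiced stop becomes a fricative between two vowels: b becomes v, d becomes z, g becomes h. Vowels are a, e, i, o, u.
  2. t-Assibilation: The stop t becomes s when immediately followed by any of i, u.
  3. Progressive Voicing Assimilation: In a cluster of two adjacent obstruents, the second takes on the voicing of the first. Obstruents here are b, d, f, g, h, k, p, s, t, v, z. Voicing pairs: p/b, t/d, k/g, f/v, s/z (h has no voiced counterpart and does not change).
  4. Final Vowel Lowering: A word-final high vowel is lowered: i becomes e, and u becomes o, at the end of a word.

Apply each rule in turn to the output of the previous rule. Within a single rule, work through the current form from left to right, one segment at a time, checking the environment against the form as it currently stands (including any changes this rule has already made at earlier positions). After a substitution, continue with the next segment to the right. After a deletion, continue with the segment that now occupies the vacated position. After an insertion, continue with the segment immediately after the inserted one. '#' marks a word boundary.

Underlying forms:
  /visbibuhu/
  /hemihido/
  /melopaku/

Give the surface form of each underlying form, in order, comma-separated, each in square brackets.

/visbibuhu/:
  1 Stop Lenition: [visbibuhu] → [visbivuhu]
  2 t-Assibilation: no change — [visbivuhu]
  3 Progressive Voicing Assimilation: [visbivuhu] → [vispivuhu]
  4 Final Vowel Lowering: [vispivuhu] → [vispivuho]
/hemihido/:
  1 Stop Lenition: [hemihido] → [hemihizo]
  2 t-Assibilation: no change — [hemihizo]
  3 Progressive Voicing Assimilation: no change — [hemihizo]
  4 Final Vowel Lowering: no change — [hemihizo]
/melopaku/:
  1 Stop Lenition: no change — [melopaku]
  2 t-Assibilation: no change — [melopaku]
  3 Progressive Voicing Assimilation: no change — [melopaku]
  4 Final Vowel Lowering: [melopaku] → [melopako]

[vispivuho], [hemihizo], [melopako]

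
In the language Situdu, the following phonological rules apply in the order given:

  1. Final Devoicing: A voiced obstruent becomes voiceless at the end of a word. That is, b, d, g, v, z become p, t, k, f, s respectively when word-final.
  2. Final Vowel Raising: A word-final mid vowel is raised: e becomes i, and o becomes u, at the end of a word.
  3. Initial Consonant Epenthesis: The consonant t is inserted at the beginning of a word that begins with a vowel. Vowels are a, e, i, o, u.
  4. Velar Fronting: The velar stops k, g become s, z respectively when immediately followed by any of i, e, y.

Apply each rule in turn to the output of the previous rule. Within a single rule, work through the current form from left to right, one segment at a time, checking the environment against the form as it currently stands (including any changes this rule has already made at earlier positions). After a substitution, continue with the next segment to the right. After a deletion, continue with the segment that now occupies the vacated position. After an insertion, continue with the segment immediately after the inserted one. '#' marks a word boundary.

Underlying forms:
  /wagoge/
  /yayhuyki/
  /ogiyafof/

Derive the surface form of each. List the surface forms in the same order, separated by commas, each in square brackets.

[wagozi], [yayhuysi], [toziyafof]

/wagoge/:
  1 Final Devoicing: no change — [wagoge]
  2 Final Vowel Raising: [wagoge] → [wagogi]
  3 Initial Consonant Epenthesis: no change — [wagogi]
  4 Velar Fronting: [wagogi] → [wagozi]
/yayhuyki/:
  1 Final Devoicing: no change — [yayhuyki]
  2 Final Vowel Raising: no change — [yayhuyki]
  3 Initial Consonant Epenthesis: no change — [yayhuyki]
  4 Velar Fronting: [yayhuyki] → [yayhuysi]
/ogiyafof/:
  1 Final Devoicing: no change — [ogiyafof]
  2 Final Vowel Raising: no change — [ogiyafof]
  3 Initial Consonant Epenthesis: [ogiyafof] → [togiyafof]
  4 Velar Fronting: [togiyafof] → [toziyafof]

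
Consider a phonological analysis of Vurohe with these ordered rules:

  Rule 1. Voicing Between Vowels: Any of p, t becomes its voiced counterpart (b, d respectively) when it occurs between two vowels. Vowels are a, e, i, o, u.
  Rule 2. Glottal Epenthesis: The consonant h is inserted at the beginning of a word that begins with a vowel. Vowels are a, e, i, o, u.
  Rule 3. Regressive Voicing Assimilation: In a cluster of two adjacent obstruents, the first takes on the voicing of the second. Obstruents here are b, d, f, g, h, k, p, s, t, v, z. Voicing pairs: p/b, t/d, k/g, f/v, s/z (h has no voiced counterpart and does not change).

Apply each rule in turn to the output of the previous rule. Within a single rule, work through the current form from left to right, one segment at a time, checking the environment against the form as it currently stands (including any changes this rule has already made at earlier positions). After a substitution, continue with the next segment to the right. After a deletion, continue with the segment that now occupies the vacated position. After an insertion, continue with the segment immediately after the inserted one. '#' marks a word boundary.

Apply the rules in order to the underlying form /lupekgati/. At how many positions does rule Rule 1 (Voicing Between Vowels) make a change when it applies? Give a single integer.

2

Rule 1 Voicing Between Vowels: [lupekgati] → [lubekgadi]
Rule 2 Glottal Epenthesis: no change — [lubekgadi]
Rule 3 Regressive Voicing Assimilation: [lubekgadi] → [lubeggadi]
Rule Rule 1 changed 2 position(s).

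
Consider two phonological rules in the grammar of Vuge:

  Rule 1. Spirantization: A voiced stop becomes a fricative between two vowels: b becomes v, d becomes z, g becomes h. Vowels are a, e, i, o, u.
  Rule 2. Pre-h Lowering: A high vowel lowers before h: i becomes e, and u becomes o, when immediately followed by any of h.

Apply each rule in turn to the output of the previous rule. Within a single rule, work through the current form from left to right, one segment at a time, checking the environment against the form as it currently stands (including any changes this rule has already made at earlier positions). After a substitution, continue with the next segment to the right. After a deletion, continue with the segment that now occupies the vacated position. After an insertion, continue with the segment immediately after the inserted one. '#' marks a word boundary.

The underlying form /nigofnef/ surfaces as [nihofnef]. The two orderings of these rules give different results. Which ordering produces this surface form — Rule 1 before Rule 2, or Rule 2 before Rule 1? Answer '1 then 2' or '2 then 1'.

2 then 1

Order 1 then 2:
  1 Spirantization: [nigofnef] → [nihofnef]
  2 Pre-h Lowering: [nihofnef] → [nehofnef]
  result: [nehofnef]
Order 2 then 1:
  2 Pre-h Lowering: no change — [nigofnef]
  1 Spirantization: [nigofnef] → [nihofnef]
  result: [nihofnef]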